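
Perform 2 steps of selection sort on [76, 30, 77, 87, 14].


Initial: [76, 30, 77, 87, 14]
Step 1: min=14 at 4
  Swap: [14, 30, 77, 87, 76]
Step 2: min=30 at 1
  Swap: [14, 30, 77, 87, 76]

After 2 steps: [14, 30, 77, 87, 76]


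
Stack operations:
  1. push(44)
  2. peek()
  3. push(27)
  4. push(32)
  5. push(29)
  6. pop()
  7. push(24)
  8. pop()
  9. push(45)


push(44) -> [44]
peek()->44
push(27) -> [44, 27]
push(32) -> [44, 27, 32]
push(29) -> [44, 27, 32, 29]
pop()->29, [44, 27, 32]
push(24) -> [44, 27, 32, 24]
pop()->24, [44, 27, 32]
push(45) -> [44, 27, 32, 45]

Final stack: [44, 27, 32, 45]


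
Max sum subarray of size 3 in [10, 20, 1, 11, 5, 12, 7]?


[0:3]: 31
[1:4]: 32
[2:5]: 17
[3:6]: 28
[4:7]: 24

Max: 32 at [1:4]


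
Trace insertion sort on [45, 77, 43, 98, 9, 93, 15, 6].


Initial: [45, 77, 43, 98, 9, 93, 15, 6]
Insert 77: [45, 77, 43, 98, 9, 93, 15, 6]
Insert 43: [43, 45, 77, 98, 9, 93, 15, 6]
Insert 98: [43, 45, 77, 98, 9, 93, 15, 6]
Insert 9: [9, 43, 45, 77, 98, 93, 15, 6]
Insert 93: [9, 43, 45, 77, 93, 98, 15, 6]
Insert 15: [9, 15, 43, 45, 77, 93, 98, 6]
Insert 6: [6, 9, 15, 43, 45, 77, 93, 98]

Sorted: [6, 9, 15, 43, 45, 77, 93, 98]


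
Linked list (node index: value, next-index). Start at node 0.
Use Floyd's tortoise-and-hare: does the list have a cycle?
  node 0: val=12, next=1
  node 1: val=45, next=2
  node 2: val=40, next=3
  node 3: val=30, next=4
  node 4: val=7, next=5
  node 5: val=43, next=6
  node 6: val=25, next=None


Floyd's tortoise (slow, +1) and hare (fast, +2):
  init: slow=0, fast=0
  step 1: slow=1, fast=2
  step 2: slow=2, fast=4
  step 3: slow=3, fast=6
  step 4: fast -> None, no cycle

Cycle: no


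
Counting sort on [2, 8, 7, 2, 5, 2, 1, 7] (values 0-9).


Input: [2, 8, 7, 2, 5, 2, 1, 7]
Counts: [0, 1, 3, 0, 0, 1, 0, 2, 1, 0]

Sorted: [1, 2, 2, 2, 5, 7, 7, 8]


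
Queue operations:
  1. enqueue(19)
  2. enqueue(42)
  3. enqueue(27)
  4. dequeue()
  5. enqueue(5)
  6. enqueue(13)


enqueue(19) -> [19]
enqueue(42) -> [19, 42]
enqueue(27) -> [19, 42, 27]
dequeue()->19, [42, 27]
enqueue(5) -> [42, 27, 5]
enqueue(13) -> [42, 27, 5, 13]

Final queue: [42, 27, 5, 13]


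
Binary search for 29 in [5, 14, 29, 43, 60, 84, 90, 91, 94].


Step 1: lo=0, hi=8, mid=4, val=60
Step 2: lo=0, hi=3, mid=1, val=14
Step 3: lo=2, hi=3, mid=2, val=29

Found at index 2


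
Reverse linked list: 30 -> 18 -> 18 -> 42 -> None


Step 1: curr=30, set curr.next=prev(None) | reversed so far: 30
Step 2: curr=18, set curr.next=prev(30) | reversed so far: 18 -> 30
Step 3: curr=18, set curr.next=prev(18) | reversed so far: 18 -> 18 -> 30
Step 4: curr=42, set curr.next=prev(18) | reversed so far: 42 -> 18 -> 18 -> 30

42 -> 18 -> 18 -> 30 -> None


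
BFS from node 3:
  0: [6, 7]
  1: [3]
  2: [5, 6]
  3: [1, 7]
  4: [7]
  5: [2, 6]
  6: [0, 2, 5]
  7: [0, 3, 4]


Visit 3, enqueue [1, 7]
Visit 1, enqueue []
Visit 7, enqueue [0, 4]
Visit 0, enqueue [6]
Visit 4, enqueue []
Visit 6, enqueue [2, 5]
Visit 2, enqueue []
Visit 5, enqueue []

BFS order: [3, 1, 7, 0, 4, 6, 2, 5]


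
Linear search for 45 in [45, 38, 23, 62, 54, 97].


i=0: 45==45 found!

Found at 0, 1 comps


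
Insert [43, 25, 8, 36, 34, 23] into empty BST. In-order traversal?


Insert 43: root
Insert 25: L from 43
Insert 8: L from 43 -> L from 25
Insert 36: L from 43 -> R from 25
Insert 34: L from 43 -> R from 25 -> L from 36
Insert 23: L from 43 -> L from 25 -> R from 8

In-order: [8, 23, 25, 34, 36, 43]


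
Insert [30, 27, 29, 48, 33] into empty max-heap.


Insert 30: [30]
Insert 27: [30, 27]
Insert 29: [30, 27, 29]
Insert 48: [48, 30, 29, 27]
Insert 33: [48, 33, 29, 27, 30]

Final heap: [48, 33, 29, 27, 30]


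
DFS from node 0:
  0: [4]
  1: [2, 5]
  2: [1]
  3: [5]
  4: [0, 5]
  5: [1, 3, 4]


Visit 0, push [4]
Visit 4, push [5]
Visit 5, push [3, 1]
Visit 1, push [2]
Visit 2, push []
Visit 3, push []

DFS order: [0, 4, 5, 1, 2, 3]


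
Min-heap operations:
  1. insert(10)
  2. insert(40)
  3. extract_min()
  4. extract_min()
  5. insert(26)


insert(10) -> [10]
insert(40) -> [10, 40]
extract_min()->10, [40]
extract_min()->40, []
insert(26) -> [26]

Final heap: [26]


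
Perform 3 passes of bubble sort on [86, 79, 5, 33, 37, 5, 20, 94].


Initial: [86, 79, 5, 33, 37, 5, 20, 94]
Pass 1: [79, 5, 33, 37, 5, 20, 86, 94] (6 swaps)
Pass 2: [5, 33, 37, 5, 20, 79, 86, 94] (5 swaps)
Pass 3: [5, 33, 5, 20, 37, 79, 86, 94] (2 swaps)

After 3 passes: [5, 33, 5, 20, 37, 79, 86, 94]


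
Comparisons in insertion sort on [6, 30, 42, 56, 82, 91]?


Algorithm: insertion sort
Input: [6, 30, 42, 56, 82, 91]
Sorted: [6, 30, 42, 56, 82, 91]

5


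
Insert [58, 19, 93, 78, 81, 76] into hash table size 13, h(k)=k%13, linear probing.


Insert 58: h=6 -> slot 6
Insert 19: h=6, 1 probes -> slot 7
Insert 93: h=2 -> slot 2
Insert 78: h=0 -> slot 0
Insert 81: h=3 -> slot 3
Insert 76: h=11 -> slot 11

Table: [78, None, 93, 81, None, None, 58, 19, None, None, None, 76, None]


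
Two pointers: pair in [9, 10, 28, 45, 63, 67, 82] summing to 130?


lo=0(9)+hi=6(82)=91
lo=1(10)+hi=6(82)=92
lo=2(28)+hi=6(82)=110
lo=3(45)+hi=6(82)=127
lo=4(63)+hi=6(82)=145
lo=4(63)+hi=5(67)=130

Yes: 63+67=130


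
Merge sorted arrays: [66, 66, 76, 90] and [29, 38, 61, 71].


Take 29 from B
Take 38 from B
Take 61 from B
Take 66 from A
Take 66 from A
Take 71 from B

Merged: [29, 38, 61, 66, 66, 71, 76, 90]


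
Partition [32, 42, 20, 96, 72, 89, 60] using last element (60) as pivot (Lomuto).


Pivot: 60
  32 <= 60: advance i (no swap)
  42 <= 60: advance i (no swap)
  20 <= 60: advance i (no swap)
Place pivot at 3: [32, 42, 20, 60, 72, 89, 96]

Partitioned: [32, 42, 20, 60, 72, 89, 96]


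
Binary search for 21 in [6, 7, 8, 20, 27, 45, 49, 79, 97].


Step 1: lo=0, hi=8, mid=4, val=27
Step 2: lo=0, hi=3, mid=1, val=7
Step 3: lo=2, hi=3, mid=2, val=8
Step 4: lo=3, hi=3, mid=3, val=20

Not found


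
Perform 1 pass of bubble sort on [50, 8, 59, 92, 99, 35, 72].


Initial: [50, 8, 59, 92, 99, 35, 72]
Pass 1: [8, 50, 59, 92, 35, 72, 99] (3 swaps)

After 1 pass: [8, 50, 59, 92, 35, 72, 99]


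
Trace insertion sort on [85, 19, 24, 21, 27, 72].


Initial: [85, 19, 24, 21, 27, 72]
Insert 19: [19, 85, 24, 21, 27, 72]
Insert 24: [19, 24, 85, 21, 27, 72]
Insert 21: [19, 21, 24, 85, 27, 72]
Insert 27: [19, 21, 24, 27, 85, 72]
Insert 72: [19, 21, 24, 27, 72, 85]

Sorted: [19, 21, 24, 27, 72, 85]


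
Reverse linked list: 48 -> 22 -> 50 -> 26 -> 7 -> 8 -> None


Step 1: curr=48, set curr.next=prev(None) | reversed so far: 48
Step 2: curr=22, set curr.next=prev(48) | reversed so far: 22 -> 48
Step 3: curr=50, set curr.next=prev(22) | reversed so far: 50 -> 22 -> 48
Step 4: curr=26, set curr.next=prev(50) | reversed so far: 26 -> 50 -> 22 -> 48
Step 5: curr=7, set curr.next=prev(26) | reversed so far: 7 -> 26 -> 50 -> 22 -> 48
Step 6: curr=8, set curr.next=prev(7) | reversed so far: 8 -> 7 -> 26 -> 50 -> 22 -> 48

8 -> 7 -> 26 -> 50 -> 22 -> 48 -> None


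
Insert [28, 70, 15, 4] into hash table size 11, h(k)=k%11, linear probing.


Insert 28: h=6 -> slot 6
Insert 70: h=4 -> slot 4
Insert 15: h=4, 1 probes -> slot 5
Insert 4: h=4, 3 probes -> slot 7

Table: [None, None, None, None, 70, 15, 28, 4, None, None, None]


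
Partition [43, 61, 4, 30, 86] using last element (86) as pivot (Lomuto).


Pivot: 86
  43 <= 86: advance i (no swap)
  61 <= 86: advance i (no swap)
  4 <= 86: advance i (no swap)
  30 <= 86: advance i (no swap)
Place pivot at 4: [43, 61, 4, 30, 86]

Partitioned: [43, 61, 4, 30, 86]


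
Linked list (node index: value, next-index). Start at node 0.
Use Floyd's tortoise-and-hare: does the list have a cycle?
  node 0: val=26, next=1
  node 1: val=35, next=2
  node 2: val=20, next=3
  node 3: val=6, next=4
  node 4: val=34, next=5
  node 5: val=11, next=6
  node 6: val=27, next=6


Floyd's tortoise (slow, +1) and hare (fast, +2):
  init: slow=0, fast=0
  step 1: slow=1, fast=2
  step 2: slow=2, fast=4
  step 3: slow=3, fast=6
  step 4: slow=4, fast=6
  step 5: slow=5, fast=6
  step 6: slow=6, fast=6
  slow == fast at node 6: cycle detected

Cycle: yes


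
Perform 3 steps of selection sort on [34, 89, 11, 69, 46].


Initial: [34, 89, 11, 69, 46]
Step 1: min=11 at 2
  Swap: [11, 89, 34, 69, 46]
Step 2: min=34 at 2
  Swap: [11, 34, 89, 69, 46]
Step 3: min=46 at 4
  Swap: [11, 34, 46, 69, 89]

After 3 steps: [11, 34, 46, 69, 89]


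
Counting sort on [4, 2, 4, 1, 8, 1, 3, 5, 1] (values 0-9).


Input: [4, 2, 4, 1, 8, 1, 3, 5, 1]
Counts: [0, 3, 1, 1, 2, 1, 0, 0, 1, 0]

Sorted: [1, 1, 1, 2, 3, 4, 4, 5, 8]


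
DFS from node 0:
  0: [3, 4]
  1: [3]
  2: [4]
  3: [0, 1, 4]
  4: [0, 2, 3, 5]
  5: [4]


Visit 0, push [4, 3]
Visit 3, push [4, 1]
Visit 1, push []
Visit 4, push [5, 2]
Visit 2, push []
Visit 5, push []

DFS order: [0, 3, 1, 4, 2, 5]


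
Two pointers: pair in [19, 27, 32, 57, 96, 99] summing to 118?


lo=0(19)+hi=5(99)=118

Yes: 19+99=118


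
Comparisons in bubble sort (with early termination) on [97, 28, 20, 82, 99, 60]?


Algorithm: bubble sort (with early termination)
Input: [97, 28, 20, 82, 99, 60]
Sorted: [20, 28, 60, 82, 97, 99]

14


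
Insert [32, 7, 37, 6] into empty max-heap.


Insert 32: [32]
Insert 7: [32, 7]
Insert 37: [37, 7, 32]
Insert 6: [37, 7, 32, 6]

Final heap: [37, 7, 32, 6]


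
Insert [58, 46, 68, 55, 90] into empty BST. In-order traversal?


Insert 58: root
Insert 46: L from 58
Insert 68: R from 58
Insert 55: L from 58 -> R from 46
Insert 90: R from 58 -> R from 68

In-order: [46, 55, 58, 68, 90]


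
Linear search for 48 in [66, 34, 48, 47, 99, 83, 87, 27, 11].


i=0: 66!=48
i=1: 34!=48
i=2: 48==48 found!

Found at 2, 3 comps


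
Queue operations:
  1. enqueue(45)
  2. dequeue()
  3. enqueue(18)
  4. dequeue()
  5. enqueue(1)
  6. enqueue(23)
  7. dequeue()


enqueue(45) -> [45]
dequeue()->45, []
enqueue(18) -> [18]
dequeue()->18, []
enqueue(1) -> [1]
enqueue(23) -> [1, 23]
dequeue()->1, [23]

Final queue: [23]


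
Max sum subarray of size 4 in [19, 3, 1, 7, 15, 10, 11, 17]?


[0:4]: 30
[1:5]: 26
[2:6]: 33
[3:7]: 43
[4:8]: 53

Max: 53 at [4:8]


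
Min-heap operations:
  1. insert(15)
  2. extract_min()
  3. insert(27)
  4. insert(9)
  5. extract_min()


insert(15) -> [15]
extract_min()->15, []
insert(27) -> [27]
insert(9) -> [9, 27]
extract_min()->9, [27]

Final heap: [27]


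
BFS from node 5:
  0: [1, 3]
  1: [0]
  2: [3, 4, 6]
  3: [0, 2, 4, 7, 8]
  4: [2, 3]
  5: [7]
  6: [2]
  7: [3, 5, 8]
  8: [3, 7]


Visit 5, enqueue [7]
Visit 7, enqueue [3, 8]
Visit 3, enqueue [0, 2, 4]
Visit 8, enqueue []
Visit 0, enqueue [1]
Visit 2, enqueue [6]
Visit 4, enqueue []
Visit 1, enqueue []
Visit 6, enqueue []

BFS order: [5, 7, 3, 8, 0, 2, 4, 1, 6]


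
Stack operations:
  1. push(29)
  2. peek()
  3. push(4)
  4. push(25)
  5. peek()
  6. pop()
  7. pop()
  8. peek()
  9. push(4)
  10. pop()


push(29) -> [29]
peek()->29
push(4) -> [29, 4]
push(25) -> [29, 4, 25]
peek()->25
pop()->25, [29, 4]
pop()->4, [29]
peek()->29
push(4) -> [29, 4]
pop()->4, [29]

Final stack: [29]


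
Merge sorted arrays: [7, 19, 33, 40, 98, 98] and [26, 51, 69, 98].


Take 7 from A
Take 19 from A
Take 26 from B
Take 33 from A
Take 40 from A
Take 51 from B
Take 69 from B
Take 98 from A
Take 98 from A

Merged: [7, 19, 26, 33, 40, 51, 69, 98, 98, 98]


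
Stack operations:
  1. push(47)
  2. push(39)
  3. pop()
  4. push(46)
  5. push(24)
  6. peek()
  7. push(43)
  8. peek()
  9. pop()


push(47) -> [47]
push(39) -> [47, 39]
pop()->39, [47]
push(46) -> [47, 46]
push(24) -> [47, 46, 24]
peek()->24
push(43) -> [47, 46, 24, 43]
peek()->43
pop()->43, [47, 46, 24]

Final stack: [47, 46, 24]


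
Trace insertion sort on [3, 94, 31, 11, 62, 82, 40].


Initial: [3, 94, 31, 11, 62, 82, 40]
Insert 94: [3, 94, 31, 11, 62, 82, 40]
Insert 31: [3, 31, 94, 11, 62, 82, 40]
Insert 11: [3, 11, 31, 94, 62, 82, 40]
Insert 62: [3, 11, 31, 62, 94, 82, 40]
Insert 82: [3, 11, 31, 62, 82, 94, 40]
Insert 40: [3, 11, 31, 40, 62, 82, 94]

Sorted: [3, 11, 31, 40, 62, 82, 94]


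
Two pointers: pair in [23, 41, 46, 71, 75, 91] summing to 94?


lo=0(23)+hi=5(91)=114
lo=0(23)+hi=4(75)=98
lo=0(23)+hi=3(71)=94

Yes: 23+71=94


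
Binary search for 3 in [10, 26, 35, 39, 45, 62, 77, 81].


Step 1: lo=0, hi=7, mid=3, val=39
Step 2: lo=0, hi=2, mid=1, val=26
Step 3: lo=0, hi=0, mid=0, val=10

Not found


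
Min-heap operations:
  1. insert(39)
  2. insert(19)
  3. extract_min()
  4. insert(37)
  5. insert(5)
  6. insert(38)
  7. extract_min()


insert(39) -> [39]
insert(19) -> [19, 39]
extract_min()->19, [39]
insert(37) -> [37, 39]
insert(5) -> [5, 39, 37]
insert(38) -> [5, 38, 37, 39]
extract_min()->5, [37, 38, 39]

Final heap: [37, 38, 39]


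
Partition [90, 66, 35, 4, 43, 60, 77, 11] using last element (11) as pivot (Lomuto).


Pivot: 11
  4 <= 11: swap -> [4, 66, 35, 90, 43, 60, 77, 11]
Place pivot at 1: [4, 11, 35, 90, 43, 60, 77, 66]

Partitioned: [4, 11, 35, 90, 43, 60, 77, 66]


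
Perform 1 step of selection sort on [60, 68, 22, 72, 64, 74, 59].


Initial: [60, 68, 22, 72, 64, 74, 59]
Step 1: min=22 at 2
  Swap: [22, 68, 60, 72, 64, 74, 59]

After 1 step: [22, 68, 60, 72, 64, 74, 59]


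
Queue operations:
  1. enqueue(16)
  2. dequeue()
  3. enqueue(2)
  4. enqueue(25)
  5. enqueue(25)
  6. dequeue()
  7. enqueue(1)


enqueue(16) -> [16]
dequeue()->16, []
enqueue(2) -> [2]
enqueue(25) -> [2, 25]
enqueue(25) -> [2, 25, 25]
dequeue()->2, [25, 25]
enqueue(1) -> [25, 25, 1]

Final queue: [25, 25, 1]


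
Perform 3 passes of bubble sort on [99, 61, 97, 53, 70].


Initial: [99, 61, 97, 53, 70]
Pass 1: [61, 97, 53, 70, 99] (4 swaps)
Pass 2: [61, 53, 70, 97, 99] (2 swaps)
Pass 3: [53, 61, 70, 97, 99] (1 swaps)

After 3 passes: [53, 61, 70, 97, 99]


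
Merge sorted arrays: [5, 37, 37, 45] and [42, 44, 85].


Take 5 from A
Take 37 from A
Take 37 from A
Take 42 from B
Take 44 from B
Take 45 from A

Merged: [5, 37, 37, 42, 44, 45, 85]


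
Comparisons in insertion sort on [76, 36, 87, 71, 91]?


Algorithm: insertion sort
Input: [76, 36, 87, 71, 91]
Sorted: [36, 71, 76, 87, 91]

6


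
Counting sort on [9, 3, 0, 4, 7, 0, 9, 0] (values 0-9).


Input: [9, 3, 0, 4, 7, 0, 9, 0]
Counts: [3, 0, 0, 1, 1, 0, 0, 1, 0, 2]

Sorted: [0, 0, 0, 3, 4, 7, 9, 9]


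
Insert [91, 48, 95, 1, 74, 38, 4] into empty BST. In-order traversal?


Insert 91: root
Insert 48: L from 91
Insert 95: R from 91
Insert 1: L from 91 -> L from 48
Insert 74: L from 91 -> R from 48
Insert 38: L from 91 -> L from 48 -> R from 1
Insert 4: L from 91 -> L from 48 -> R from 1 -> L from 38

In-order: [1, 4, 38, 48, 74, 91, 95]


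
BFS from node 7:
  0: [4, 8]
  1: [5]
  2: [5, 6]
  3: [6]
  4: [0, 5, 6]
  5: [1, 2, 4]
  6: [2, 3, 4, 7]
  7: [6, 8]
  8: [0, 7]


Visit 7, enqueue [6, 8]
Visit 6, enqueue [2, 3, 4]
Visit 8, enqueue [0]
Visit 2, enqueue [5]
Visit 3, enqueue []
Visit 4, enqueue []
Visit 0, enqueue []
Visit 5, enqueue [1]
Visit 1, enqueue []

BFS order: [7, 6, 8, 2, 3, 4, 0, 5, 1]


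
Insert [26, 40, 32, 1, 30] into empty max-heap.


Insert 26: [26]
Insert 40: [40, 26]
Insert 32: [40, 26, 32]
Insert 1: [40, 26, 32, 1]
Insert 30: [40, 30, 32, 1, 26]

Final heap: [40, 30, 32, 1, 26]


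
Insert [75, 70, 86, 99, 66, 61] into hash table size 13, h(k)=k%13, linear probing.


Insert 75: h=10 -> slot 10
Insert 70: h=5 -> slot 5
Insert 86: h=8 -> slot 8
Insert 99: h=8, 1 probes -> slot 9
Insert 66: h=1 -> slot 1
Insert 61: h=9, 2 probes -> slot 11

Table: [None, 66, None, None, None, 70, None, None, 86, 99, 75, 61, None]


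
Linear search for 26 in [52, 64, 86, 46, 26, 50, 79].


i=0: 52!=26
i=1: 64!=26
i=2: 86!=26
i=3: 46!=26
i=4: 26==26 found!

Found at 4, 5 comps


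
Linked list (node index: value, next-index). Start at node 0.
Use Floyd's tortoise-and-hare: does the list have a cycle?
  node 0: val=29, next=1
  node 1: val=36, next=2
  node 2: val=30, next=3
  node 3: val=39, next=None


Floyd's tortoise (slow, +1) and hare (fast, +2):
  init: slow=0, fast=0
  step 1: slow=1, fast=2
  step 2: fast 2->3->None, no cycle

Cycle: no


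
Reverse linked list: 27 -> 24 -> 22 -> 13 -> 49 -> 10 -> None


Step 1: curr=27, set curr.next=prev(None) | reversed so far: 27
Step 2: curr=24, set curr.next=prev(27) | reversed so far: 24 -> 27
Step 3: curr=22, set curr.next=prev(24) | reversed so far: 22 -> 24 -> 27
Step 4: curr=13, set curr.next=prev(22) | reversed so far: 13 -> 22 -> 24 -> 27
Step 5: curr=49, set curr.next=prev(13) | reversed so far: 49 -> 13 -> 22 -> 24 -> 27
Step 6: curr=10, set curr.next=prev(49) | reversed so far: 10 -> 49 -> 13 -> 22 -> 24 -> 27

10 -> 49 -> 13 -> 22 -> 24 -> 27 -> None


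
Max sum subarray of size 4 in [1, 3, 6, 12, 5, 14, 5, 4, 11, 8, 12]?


[0:4]: 22
[1:5]: 26
[2:6]: 37
[3:7]: 36
[4:8]: 28
[5:9]: 34
[6:10]: 28
[7:11]: 35

Max: 37 at [2:6]


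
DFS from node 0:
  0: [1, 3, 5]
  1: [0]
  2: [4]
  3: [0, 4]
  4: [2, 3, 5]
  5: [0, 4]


Visit 0, push [5, 3, 1]
Visit 1, push []
Visit 3, push [4]
Visit 4, push [5, 2]
Visit 2, push []
Visit 5, push []

DFS order: [0, 1, 3, 4, 2, 5]


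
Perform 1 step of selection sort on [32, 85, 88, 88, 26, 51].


Initial: [32, 85, 88, 88, 26, 51]
Step 1: min=26 at 4
  Swap: [26, 85, 88, 88, 32, 51]

After 1 step: [26, 85, 88, 88, 32, 51]


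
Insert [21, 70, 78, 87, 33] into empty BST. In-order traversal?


Insert 21: root
Insert 70: R from 21
Insert 78: R from 21 -> R from 70
Insert 87: R from 21 -> R from 70 -> R from 78
Insert 33: R from 21 -> L from 70

In-order: [21, 33, 70, 78, 87]


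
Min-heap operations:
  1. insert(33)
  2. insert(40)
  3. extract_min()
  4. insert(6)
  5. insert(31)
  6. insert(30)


insert(33) -> [33]
insert(40) -> [33, 40]
extract_min()->33, [40]
insert(6) -> [6, 40]
insert(31) -> [6, 40, 31]
insert(30) -> [6, 30, 31, 40]

Final heap: [6, 30, 31, 40]


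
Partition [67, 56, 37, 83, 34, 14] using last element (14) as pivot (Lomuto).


Pivot: 14
Place pivot at 0: [14, 56, 37, 83, 34, 67]

Partitioned: [14, 56, 37, 83, 34, 67]


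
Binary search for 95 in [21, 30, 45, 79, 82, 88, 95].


Step 1: lo=0, hi=6, mid=3, val=79
Step 2: lo=4, hi=6, mid=5, val=88
Step 3: lo=6, hi=6, mid=6, val=95

Found at index 6


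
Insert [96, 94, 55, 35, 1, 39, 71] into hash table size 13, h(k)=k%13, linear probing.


Insert 96: h=5 -> slot 5
Insert 94: h=3 -> slot 3
Insert 55: h=3, 1 probes -> slot 4
Insert 35: h=9 -> slot 9
Insert 1: h=1 -> slot 1
Insert 39: h=0 -> slot 0
Insert 71: h=6 -> slot 6

Table: [39, 1, None, 94, 55, 96, 71, None, None, 35, None, None, None]


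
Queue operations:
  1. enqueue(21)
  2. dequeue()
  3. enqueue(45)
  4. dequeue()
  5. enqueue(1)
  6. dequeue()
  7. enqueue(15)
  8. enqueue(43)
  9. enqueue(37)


enqueue(21) -> [21]
dequeue()->21, []
enqueue(45) -> [45]
dequeue()->45, []
enqueue(1) -> [1]
dequeue()->1, []
enqueue(15) -> [15]
enqueue(43) -> [15, 43]
enqueue(37) -> [15, 43, 37]

Final queue: [15, 43, 37]


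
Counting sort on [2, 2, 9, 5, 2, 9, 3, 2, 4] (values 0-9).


Input: [2, 2, 9, 5, 2, 9, 3, 2, 4]
Counts: [0, 0, 4, 1, 1, 1, 0, 0, 0, 2]

Sorted: [2, 2, 2, 2, 3, 4, 5, 9, 9]


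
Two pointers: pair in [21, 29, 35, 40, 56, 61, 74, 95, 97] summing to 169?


lo=0(21)+hi=8(97)=118
lo=1(29)+hi=8(97)=126
lo=2(35)+hi=8(97)=132
lo=3(40)+hi=8(97)=137
lo=4(56)+hi=8(97)=153
lo=5(61)+hi=8(97)=158
lo=6(74)+hi=8(97)=171
lo=6(74)+hi=7(95)=169

Yes: 74+95=169


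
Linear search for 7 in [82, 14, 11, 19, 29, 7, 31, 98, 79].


i=0: 82!=7
i=1: 14!=7
i=2: 11!=7
i=3: 19!=7
i=4: 29!=7
i=5: 7==7 found!

Found at 5, 6 comps


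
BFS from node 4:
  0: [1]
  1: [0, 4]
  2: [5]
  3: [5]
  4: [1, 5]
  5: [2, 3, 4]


Visit 4, enqueue [1, 5]
Visit 1, enqueue [0]
Visit 5, enqueue [2, 3]
Visit 0, enqueue []
Visit 2, enqueue []
Visit 3, enqueue []

BFS order: [4, 1, 5, 0, 2, 3]


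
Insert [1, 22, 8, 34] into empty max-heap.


Insert 1: [1]
Insert 22: [22, 1]
Insert 8: [22, 1, 8]
Insert 34: [34, 22, 8, 1]

Final heap: [34, 22, 8, 1]


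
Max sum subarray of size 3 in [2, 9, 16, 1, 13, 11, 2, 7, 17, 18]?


[0:3]: 27
[1:4]: 26
[2:5]: 30
[3:6]: 25
[4:7]: 26
[5:8]: 20
[6:9]: 26
[7:10]: 42

Max: 42 at [7:10]


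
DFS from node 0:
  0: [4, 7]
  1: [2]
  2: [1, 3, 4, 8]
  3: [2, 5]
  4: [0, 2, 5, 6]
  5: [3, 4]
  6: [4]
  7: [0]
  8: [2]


Visit 0, push [7, 4]
Visit 4, push [6, 5, 2]
Visit 2, push [8, 3, 1]
Visit 1, push []
Visit 3, push [5]
Visit 5, push []
Visit 8, push []
Visit 6, push []
Visit 7, push []

DFS order: [0, 4, 2, 1, 3, 5, 8, 6, 7]


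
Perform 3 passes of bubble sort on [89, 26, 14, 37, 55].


Initial: [89, 26, 14, 37, 55]
Pass 1: [26, 14, 37, 55, 89] (4 swaps)
Pass 2: [14, 26, 37, 55, 89] (1 swaps)
Pass 3: [14, 26, 37, 55, 89] (0 swaps)

After 3 passes: [14, 26, 37, 55, 89]


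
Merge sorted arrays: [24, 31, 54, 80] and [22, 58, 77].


Take 22 from B
Take 24 from A
Take 31 from A
Take 54 from A
Take 58 from B
Take 77 from B

Merged: [22, 24, 31, 54, 58, 77, 80]


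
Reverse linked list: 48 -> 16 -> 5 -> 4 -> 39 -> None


Step 1: curr=48, set curr.next=prev(None) | reversed so far: 48
Step 2: curr=16, set curr.next=prev(48) | reversed so far: 16 -> 48
Step 3: curr=5, set curr.next=prev(16) | reversed so far: 5 -> 16 -> 48
Step 4: curr=4, set curr.next=prev(5) | reversed so far: 4 -> 5 -> 16 -> 48
Step 5: curr=39, set curr.next=prev(4) | reversed so far: 39 -> 4 -> 5 -> 16 -> 48

39 -> 4 -> 5 -> 16 -> 48 -> None


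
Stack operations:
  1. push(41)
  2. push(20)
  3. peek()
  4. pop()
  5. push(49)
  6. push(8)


push(41) -> [41]
push(20) -> [41, 20]
peek()->20
pop()->20, [41]
push(49) -> [41, 49]
push(8) -> [41, 49, 8]

Final stack: [41, 49, 8]


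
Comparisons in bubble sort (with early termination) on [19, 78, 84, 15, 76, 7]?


Algorithm: bubble sort (with early termination)
Input: [19, 78, 84, 15, 76, 7]
Sorted: [7, 15, 19, 76, 78, 84]

15


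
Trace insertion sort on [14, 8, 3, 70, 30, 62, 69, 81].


Initial: [14, 8, 3, 70, 30, 62, 69, 81]
Insert 8: [8, 14, 3, 70, 30, 62, 69, 81]
Insert 3: [3, 8, 14, 70, 30, 62, 69, 81]
Insert 70: [3, 8, 14, 70, 30, 62, 69, 81]
Insert 30: [3, 8, 14, 30, 70, 62, 69, 81]
Insert 62: [3, 8, 14, 30, 62, 70, 69, 81]
Insert 69: [3, 8, 14, 30, 62, 69, 70, 81]
Insert 81: [3, 8, 14, 30, 62, 69, 70, 81]

Sorted: [3, 8, 14, 30, 62, 69, 70, 81]


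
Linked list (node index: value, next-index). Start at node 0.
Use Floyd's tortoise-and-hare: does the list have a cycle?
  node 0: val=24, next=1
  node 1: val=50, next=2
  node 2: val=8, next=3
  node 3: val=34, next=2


Floyd's tortoise (slow, +1) and hare (fast, +2):
  init: slow=0, fast=0
  step 1: slow=1, fast=2
  step 2: slow=2, fast=2
  slow == fast at node 2: cycle detected

Cycle: yes


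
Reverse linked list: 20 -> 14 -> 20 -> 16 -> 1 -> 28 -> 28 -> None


Step 1: curr=20, set curr.next=prev(None) | reversed so far: 20
Step 2: curr=14, set curr.next=prev(20) | reversed so far: 14 -> 20
Step 3: curr=20, set curr.next=prev(14) | reversed so far: 20 -> 14 -> 20
Step 4: curr=16, set curr.next=prev(20) | reversed so far: 16 -> 20 -> 14 -> 20
Step 5: curr=1, set curr.next=prev(16) | reversed so far: 1 -> 16 -> 20 -> 14 -> 20
Step 6: curr=28, set curr.next=prev(1) | reversed so far: 28 -> 1 -> 16 -> 20 -> 14 -> 20
Step 7: curr=28, set curr.next=prev(28) | reversed so far: 28 -> 28 -> 1 -> 16 -> 20 -> 14 -> 20

28 -> 28 -> 1 -> 16 -> 20 -> 14 -> 20 -> None


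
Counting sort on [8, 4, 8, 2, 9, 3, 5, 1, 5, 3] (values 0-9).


Input: [8, 4, 8, 2, 9, 3, 5, 1, 5, 3]
Counts: [0, 1, 1, 2, 1, 2, 0, 0, 2, 1]

Sorted: [1, 2, 3, 3, 4, 5, 5, 8, 8, 9]


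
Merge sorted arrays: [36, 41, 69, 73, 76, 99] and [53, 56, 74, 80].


Take 36 from A
Take 41 from A
Take 53 from B
Take 56 from B
Take 69 from A
Take 73 from A
Take 74 from B
Take 76 from A
Take 80 from B

Merged: [36, 41, 53, 56, 69, 73, 74, 76, 80, 99]


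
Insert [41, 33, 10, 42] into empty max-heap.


Insert 41: [41]
Insert 33: [41, 33]
Insert 10: [41, 33, 10]
Insert 42: [42, 41, 10, 33]

Final heap: [42, 41, 10, 33]


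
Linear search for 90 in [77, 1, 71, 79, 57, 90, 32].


i=0: 77!=90
i=1: 1!=90
i=2: 71!=90
i=3: 79!=90
i=4: 57!=90
i=5: 90==90 found!

Found at 5, 6 comps


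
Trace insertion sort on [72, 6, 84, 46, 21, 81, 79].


Initial: [72, 6, 84, 46, 21, 81, 79]
Insert 6: [6, 72, 84, 46, 21, 81, 79]
Insert 84: [6, 72, 84, 46, 21, 81, 79]
Insert 46: [6, 46, 72, 84, 21, 81, 79]
Insert 21: [6, 21, 46, 72, 84, 81, 79]
Insert 81: [6, 21, 46, 72, 81, 84, 79]
Insert 79: [6, 21, 46, 72, 79, 81, 84]

Sorted: [6, 21, 46, 72, 79, 81, 84]


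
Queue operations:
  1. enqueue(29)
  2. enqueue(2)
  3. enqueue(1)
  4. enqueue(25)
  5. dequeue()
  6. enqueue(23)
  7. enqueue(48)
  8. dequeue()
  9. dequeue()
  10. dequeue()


enqueue(29) -> [29]
enqueue(2) -> [29, 2]
enqueue(1) -> [29, 2, 1]
enqueue(25) -> [29, 2, 1, 25]
dequeue()->29, [2, 1, 25]
enqueue(23) -> [2, 1, 25, 23]
enqueue(48) -> [2, 1, 25, 23, 48]
dequeue()->2, [1, 25, 23, 48]
dequeue()->1, [25, 23, 48]
dequeue()->25, [23, 48]

Final queue: [23, 48]


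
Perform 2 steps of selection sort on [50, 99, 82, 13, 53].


Initial: [50, 99, 82, 13, 53]
Step 1: min=13 at 3
  Swap: [13, 99, 82, 50, 53]
Step 2: min=50 at 3
  Swap: [13, 50, 82, 99, 53]

After 2 steps: [13, 50, 82, 99, 53]


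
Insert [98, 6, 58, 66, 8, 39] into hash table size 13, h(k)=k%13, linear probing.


Insert 98: h=7 -> slot 7
Insert 6: h=6 -> slot 6
Insert 58: h=6, 2 probes -> slot 8
Insert 66: h=1 -> slot 1
Insert 8: h=8, 1 probes -> slot 9
Insert 39: h=0 -> slot 0

Table: [39, 66, None, None, None, None, 6, 98, 58, 8, None, None, None]


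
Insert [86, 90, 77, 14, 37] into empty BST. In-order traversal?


Insert 86: root
Insert 90: R from 86
Insert 77: L from 86
Insert 14: L from 86 -> L from 77
Insert 37: L from 86 -> L from 77 -> R from 14

In-order: [14, 37, 77, 86, 90]


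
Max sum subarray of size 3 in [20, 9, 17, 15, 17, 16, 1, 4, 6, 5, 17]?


[0:3]: 46
[1:4]: 41
[2:5]: 49
[3:6]: 48
[4:7]: 34
[5:8]: 21
[6:9]: 11
[7:10]: 15
[8:11]: 28

Max: 49 at [2:5]


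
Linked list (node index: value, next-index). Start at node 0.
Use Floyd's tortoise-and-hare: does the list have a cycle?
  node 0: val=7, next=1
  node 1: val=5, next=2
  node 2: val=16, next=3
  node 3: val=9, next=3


Floyd's tortoise (slow, +1) and hare (fast, +2):
  init: slow=0, fast=0
  step 1: slow=1, fast=2
  step 2: slow=2, fast=3
  step 3: slow=3, fast=3
  slow == fast at node 3: cycle detected

Cycle: yes


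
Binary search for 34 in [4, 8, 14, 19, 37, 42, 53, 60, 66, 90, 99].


Step 1: lo=0, hi=10, mid=5, val=42
Step 2: lo=0, hi=4, mid=2, val=14
Step 3: lo=3, hi=4, mid=3, val=19
Step 4: lo=4, hi=4, mid=4, val=37

Not found


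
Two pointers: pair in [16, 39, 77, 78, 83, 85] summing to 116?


lo=0(16)+hi=5(85)=101
lo=1(39)+hi=5(85)=124
lo=1(39)+hi=4(83)=122
lo=1(39)+hi=3(78)=117
lo=1(39)+hi=2(77)=116

Yes: 39+77=116


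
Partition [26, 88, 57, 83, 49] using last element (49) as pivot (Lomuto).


Pivot: 49
  26 <= 49: advance i (no swap)
Place pivot at 1: [26, 49, 57, 83, 88]

Partitioned: [26, 49, 57, 83, 88]


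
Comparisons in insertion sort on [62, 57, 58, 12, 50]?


Algorithm: insertion sort
Input: [62, 57, 58, 12, 50]
Sorted: [12, 50, 57, 58, 62]

10


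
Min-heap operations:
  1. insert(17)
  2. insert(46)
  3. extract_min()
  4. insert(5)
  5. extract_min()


insert(17) -> [17]
insert(46) -> [17, 46]
extract_min()->17, [46]
insert(5) -> [5, 46]
extract_min()->5, [46]

Final heap: [46]


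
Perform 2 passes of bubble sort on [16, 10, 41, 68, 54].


Initial: [16, 10, 41, 68, 54]
Pass 1: [10, 16, 41, 54, 68] (2 swaps)
Pass 2: [10, 16, 41, 54, 68] (0 swaps)

After 2 passes: [10, 16, 41, 54, 68]


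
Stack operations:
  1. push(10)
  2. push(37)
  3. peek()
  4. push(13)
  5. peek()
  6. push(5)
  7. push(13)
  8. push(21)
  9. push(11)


push(10) -> [10]
push(37) -> [10, 37]
peek()->37
push(13) -> [10, 37, 13]
peek()->13
push(5) -> [10, 37, 13, 5]
push(13) -> [10, 37, 13, 5, 13]
push(21) -> [10, 37, 13, 5, 13, 21]
push(11) -> [10, 37, 13, 5, 13, 21, 11]

Final stack: [10, 37, 13, 5, 13, 21, 11]


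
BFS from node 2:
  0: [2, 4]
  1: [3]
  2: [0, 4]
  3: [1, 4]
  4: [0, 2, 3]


Visit 2, enqueue [0, 4]
Visit 0, enqueue []
Visit 4, enqueue [3]
Visit 3, enqueue [1]
Visit 1, enqueue []

BFS order: [2, 0, 4, 3, 1]


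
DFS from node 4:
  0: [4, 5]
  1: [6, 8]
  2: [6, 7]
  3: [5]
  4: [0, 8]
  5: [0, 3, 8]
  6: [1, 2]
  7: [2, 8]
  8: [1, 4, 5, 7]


Visit 4, push [8, 0]
Visit 0, push [5]
Visit 5, push [8, 3]
Visit 3, push []
Visit 8, push [7, 1]
Visit 1, push [6]
Visit 6, push [2]
Visit 2, push [7]
Visit 7, push []

DFS order: [4, 0, 5, 3, 8, 1, 6, 2, 7]


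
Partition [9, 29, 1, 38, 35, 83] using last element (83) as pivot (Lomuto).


Pivot: 83
  9 <= 83: advance i (no swap)
  29 <= 83: advance i (no swap)
  1 <= 83: advance i (no swap)
  38 <= 83: advance i (no swap)
  35 <= 83: advance i (no swap)
Place pivot at 5: [9, 29, 1, 38, 35, 83]

Partitioned: [9, 29, 1, 38, 35, 83]


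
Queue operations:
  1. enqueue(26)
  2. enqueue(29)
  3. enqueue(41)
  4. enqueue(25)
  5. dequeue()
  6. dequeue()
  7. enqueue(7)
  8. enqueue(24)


enqueue(26) -> [26]
enqueue(29) -> [26, 29]
enqueue(41) -> [26, 29, 41]
enqueue(25) -> [26, 29, 41, 25]
dequeue()->26, [29, 41, 25]
dequeue()->29, [41, 25]
enqueue(7) -> [41, 25, 7]
enqueue(24) -> [41, 25, 7, 24]

Final queue: [41, 25, 7, 24]


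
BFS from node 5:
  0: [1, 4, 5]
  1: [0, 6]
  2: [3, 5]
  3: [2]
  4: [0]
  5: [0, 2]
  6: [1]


Visit 5, enqueue [0, 2]
Visit 0, enqueue [1, 4]
Visit 2, enqueue [3]
Visit 1, enqueue [6]
Visit 4, enqueue []
Visit 3, enqueue []
Visit 6, enqueue []

BFS order: [5, 0, 2, 1, 4, 3, 6]


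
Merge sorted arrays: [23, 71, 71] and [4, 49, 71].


Take 4 from B
Take 23 from A
Take 49 from B
Take 71 from A
Take 71 from A

Merged: [4, 23, 49, 71, 71, 71]


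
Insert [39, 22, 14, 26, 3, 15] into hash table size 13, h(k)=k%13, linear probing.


Insert 39: h=0 -> slot 0
Insert 22: h=9 -> slot 9
Insert 14: h=1 -> slot 1
Insert 26: h=0, 2 probes -> slot 2
Insert 3: h=3 -> slot 3
Insert 15: h=2, 2 probes -> slot 4

Table: [39, 14, 26, 3, 15, None, None, None, None, 22, None, None, None]


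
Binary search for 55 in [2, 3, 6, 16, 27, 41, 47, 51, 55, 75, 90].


Step 1: lo=0, hi=10, mid=5, val=41
Step 2: lo=6, hi=10, mid=8, val=55

Found at index 8


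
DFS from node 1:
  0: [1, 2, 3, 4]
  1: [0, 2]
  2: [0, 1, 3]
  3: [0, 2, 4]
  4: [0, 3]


Visit 1, push [2, 0]
Visit 0, push [4, 3, 2]
Visit 2, push [3]
Visit 3, push [4]
Visit 4, push []

DFS order: [1, 0, 2, 3, 4]


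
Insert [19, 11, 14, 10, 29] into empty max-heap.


Insert 19: [19]
Insert 11: [19, 11]
Insert 14: [19, 11, 14]
Insert 10: [19, 11, 14, 10]
Insert 29: [29, 19, 14, 10, 11]

Final heap: [29, 19, 14, 10, 11]


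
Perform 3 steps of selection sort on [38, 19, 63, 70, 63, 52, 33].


Initial: [38, 19, 63, 70, 63, 52, 33]
Step 1: min=19 at 1
  Swap: [19, 38, 63, 70, 63, 52, 33]
Step 2: min=33 at 6
  Swap: [19, 33, 63, 70, 63, 52, 38]
Step 3: min=38 at 6
  Swap: [19, 33, 38, 70, 63, 52, 63]

After 3 steps: [19, 33, 38, 70, 63, 52, 63]


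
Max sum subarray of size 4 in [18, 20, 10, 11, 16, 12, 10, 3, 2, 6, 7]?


[0:4]: 59
[1:5]: 57
[2:6]: 49
[3:7]: 49
[4:8]: 41
[5:9]: 27
[6:10]: 21
[7:11]: 18

Max: 59 at [0:4]


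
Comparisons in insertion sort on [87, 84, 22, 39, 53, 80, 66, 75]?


Algorithm: insertion sort
Input: [87, 84, 22, 39, 53, 80, 66, 75]
Sorted: [22, 39, 53, 66, 75, 80, 84, 87]

20


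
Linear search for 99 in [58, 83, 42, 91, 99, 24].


i=0: 58!=99
i=1: 83!=99
i=2: 42!=99
i=3: 91!=99
i=4: 99==99 found!

Found at 4, 5 comps


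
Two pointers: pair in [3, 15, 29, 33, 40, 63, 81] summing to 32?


lo=0(3)+hi=6(81)=84
lo=0(3)+hi=5(63)=66
lo=0(3)+hi=4(40)=43
lo=0(3)+hi=3(33)=36
lo=0(3)+hi=2(29)=32

Yes: 3+29=32


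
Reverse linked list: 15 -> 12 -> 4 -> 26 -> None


Step 1: curr=15, set curr.next=prev(None) | reversed so far: 15
Step 2: curr=12, set curr.next=prev(15) | reversed so far: 12 -> 15
Step 3: curr=4, set curr.next=prev(12) | reversed so far: 4 -> 12 -> 15
Step 4: curr=26, set curr.next=prev(4) | reversed so far: 26 -> 4 -> 12 -> 15

26 -> 4 -> 12 -> 15 -> None


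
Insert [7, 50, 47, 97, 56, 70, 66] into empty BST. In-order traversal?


Insert 7: root
Insert 50: R from 7
Insert 47: R from 7 -> L from 50
Insert 97: R from 7 -> R from 50
Insert 56: R from 7 -> R from 50 -> L from 97
Insert 70: R from 7 -> R from 50 -> L from 97 -> R from 56
Insert 66: R from 7 -> R from 50 -> L from 97 -> R from 56 -> L from 70

In-order: [7, 47, 50, 56, 66, 70, 97]


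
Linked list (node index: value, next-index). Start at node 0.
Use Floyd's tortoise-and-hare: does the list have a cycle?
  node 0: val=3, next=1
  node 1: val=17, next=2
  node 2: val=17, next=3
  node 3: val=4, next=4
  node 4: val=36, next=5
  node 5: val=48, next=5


Floyd's tortoise (slow, +1) and hare (fast, +2):
  init: slow=0, fast=0
  step 1: slow=1, fast=2
  step 2: slow=2, fast=4
  step 3: slow=3, fast=5
  step 4: slow=4, fast=5
  step 5: slow=5, fast=5
  slow == fast at node 5: cycle detected

Cycle: yes


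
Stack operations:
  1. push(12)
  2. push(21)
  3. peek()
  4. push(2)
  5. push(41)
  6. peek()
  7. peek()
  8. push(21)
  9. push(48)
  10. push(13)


push(12) -> [12]
push(21) -> [12, 21]
peek()->21
push(2) -> [12, 21, 2]
push(41) -> [12, 21, 2, 41]
peek()->41
peek()->41
push(21) -> [12, 21, 2, 41, 21]
push(48) -> [12, 21, 2, 41, 21, 48]
push(13) -> [12, 21, 2, 41, 21, 48, 13]

Final stack: [12, 21, 2, 41, 21, 48, 13]


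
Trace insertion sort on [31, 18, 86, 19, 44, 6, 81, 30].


Initial: [31, 18, 86, 19, 44, 6, 81, 30]
Insert 18: [18, 31, 86, 19, 44, 6, 81, 30]
Insert 86: [18, 31, 86, 19, 44, 6, 81, 30]
Insert 19: [18, 19, 31, 86, 44, 6, 81, 30]
Insert 44: [18, 19, 31, 44, 86, 6, 81, 30]
Insert 6: [6, 18, 19, 31, 44, 86, 81, 30]
Insert 81: [6, 18, 19, 31, 44, 81, 86, 30]
Insert 30: [6, 18, 19, 30, 31, 44, 81, 86]

Sorted: [6, 18, 19, 30, 31, 44, 81, 86]


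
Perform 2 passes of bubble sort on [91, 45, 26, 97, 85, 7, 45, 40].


Initial: [91, 45, 26, 97, 85, 7, 45, 40]
Pass 1: [45, 26, 91, 85, 7, 45, 40, 97] (6 swaps)
Pass 2: [26, 45, 85, 7, 45, 40, 91, 97] (5 swaps)

After 2 passes: [26, 45, 85, 7, 45, 40, 91, 97]


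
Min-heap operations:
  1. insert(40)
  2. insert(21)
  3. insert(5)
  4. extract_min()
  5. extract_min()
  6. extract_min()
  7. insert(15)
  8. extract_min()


insert(40) -> [40]
insert(21) -> [21, 40]
insert(5) -> [5, 40, 21]
extract_min()->5, [21, 40]
extract_min()->21, [40]
extract_min()->40, []
insert(15) -> [15]
extract_min()->15, []

Final heap: []


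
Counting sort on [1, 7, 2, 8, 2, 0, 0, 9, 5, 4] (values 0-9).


Input: [1, 7, 2, 8, 2, 0, 0, 9, 5, 4]
Counts: [2, 1, 2, 0, 1, 1, 0, 1, 1, 1]

Sorted: [0, 0, 1, 2, 2, 4, 5, 7, 8, 9]


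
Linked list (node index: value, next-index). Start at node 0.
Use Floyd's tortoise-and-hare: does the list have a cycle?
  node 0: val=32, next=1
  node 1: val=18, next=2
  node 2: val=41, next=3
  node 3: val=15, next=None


Floyd's tortoise (slow, +1) and hare (fast, +2):
  init: slow=0, fast=0
  step 1: slow=1, fast=2
  step 2: fast 2->3->None, no cycle

Cycle: no


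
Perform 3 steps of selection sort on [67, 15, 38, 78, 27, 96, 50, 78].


Initial: [67, 15, 38, 78, 27, 96, 50, 78]
Step 1: min=15 at 1
  Swap: [15, 67, 38, 78, 27, 96, 50, 78]
Step 2: min=27 at 4
  Swap: [15, 27, 38, 78, 67, 96, 50, 78]
Step 3: min=38 at 2
  Swap: [15, 27, 38, 78, 67, 96, 50, 78]

After 3 steps: [15, 27, 38, 78, 67, 96, 50, 78]


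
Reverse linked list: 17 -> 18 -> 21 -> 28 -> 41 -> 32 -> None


Step 1: curr=17, set curr.next=prev(None) | reversed so far: 17
Step 2: curr=18, set curr.next=prev(17) | reversed so far: 18 -> 17
Step 3: curr=21, set curr.next=prev(18) | reversed so far: 21 -> 18 -> 17
Step 4: curr=28, set curr.next=prev(21) | reversed so far: 28 -> 21 -> 18 -> 17
Step 5: curr=41, set curr.next=prev(28) | reversed so far: 41 -> 28 -> 21 -> 18 -> 17
Step 6: curr=32, set curr.next=prev(41) | reversed so far: 32 -> 41 -> 28 -> 21 -> 18 -> 17

32 -> 41 -> 28 -> 21 -> 18 -> 17 -> None


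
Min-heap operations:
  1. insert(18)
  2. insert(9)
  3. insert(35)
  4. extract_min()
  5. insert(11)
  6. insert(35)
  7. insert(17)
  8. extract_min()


insert(18) -> [18]
insert(9) -> [9, 18]
insert(35) -> [9, 18, 35]
extract_min()->9, [18, 35]
insert(11) -> [11, 35, 18]
insert(35) -> [11, 35, 18, 35]
insert(17) -> [11, 17, 18, 35, 35]
extract_min()->11, [17, 35, 18, 35]

Final heap: [17, 35, 18, 35]


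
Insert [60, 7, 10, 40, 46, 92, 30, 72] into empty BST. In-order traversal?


Insert 60: root
Insert 7: L from 60
Insert 10: L from 60 -> R from 7
Insert 40: L from 60 -> R from 7 -> R from 10
Insert 46: L from 60 -> R from 7 -> R from 10 -> R from 40
Insert 92: R from 60
Insert 30: L from 60 -> R from 7 -> R from 10 -> L from 40
Insert 72: R from 60 -> L from 92

In-order: [7, 10, 30, 40, 46, 60, 72, 92]


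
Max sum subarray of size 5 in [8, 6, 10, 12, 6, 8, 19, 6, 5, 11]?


[0:5]: 42
[1:6]: 42
[2:7]: 55
[3:8]: 51
[4:9]: 44
[5:10]: 49

Max: 55 at [2:7]


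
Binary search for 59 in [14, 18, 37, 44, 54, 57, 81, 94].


Step 1: lo=0, hi=7, mid=3, val=44
Step 2: lo=4, hi=7, mid=5, val=57
Step 3: lo=6, hi=7, mid=6, val=81

Not found


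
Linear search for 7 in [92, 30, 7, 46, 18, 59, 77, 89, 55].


i=0: 92!=7
i=1: 30!=7
i=2: 7==7 found!

Found at 2, 3 comps


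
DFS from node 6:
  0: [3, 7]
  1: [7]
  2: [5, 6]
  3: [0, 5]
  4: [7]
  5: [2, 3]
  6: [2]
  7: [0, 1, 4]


Visit 6, push [2]
Visit 2, push [5]
Visit 5, push [3]
Visit 3, push [0]
Visit 0, push [7]
Visit 7, push [4, 1]
Visit 1, push []
Visit 4, push []

DFS order: [6, 2, 5, 3, 0, 7, 1, 4]


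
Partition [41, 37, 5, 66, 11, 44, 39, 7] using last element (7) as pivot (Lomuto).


Pivot: 7
  5 <= 7: swap -> [5, 37, 41, 66, 11, 44, 39, 7]
Place pivot at 1: [5, 7, 41, 66, 11, 44, 39, 37]

Partitioned: [5, 7, 41, 66, 11, 44, 39, 37]


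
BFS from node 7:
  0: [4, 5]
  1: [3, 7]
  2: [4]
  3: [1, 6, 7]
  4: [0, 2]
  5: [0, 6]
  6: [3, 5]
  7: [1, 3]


Visit 7, enqueue [1, 3]
Visit 1, enqueue []
Visit 3, enqueue [6]
Visit 6, enqueue [5]
Visit 5, enqueue [0]
Visit 0, enqueue [4]
Visit 4, enqueue [2]
Visit 2, enqueue []

BFS order: [7, 1, 3, 6, 5, 0, 4, 2]


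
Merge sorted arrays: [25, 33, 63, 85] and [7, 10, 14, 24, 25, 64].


Take 7 from B
Take 10 from B
Take 14 from B
Take 24 from B
Take 25 from A
Take 25 from B
Take 33 from A
Take 63 from A
Take 64 from B

Merged: [7, 10, 14, 24, 25, 25, 33, 63, 64, 85]


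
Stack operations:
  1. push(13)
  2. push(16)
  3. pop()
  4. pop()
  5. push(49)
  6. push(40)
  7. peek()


push(13) -> [13]
push(16) -> [13, 16]
pop()->16, [13]
pop()->13, []
push(49) -> [49]
push(40) -> [49, 40]
peek()->40

Final stack: [49, 40]


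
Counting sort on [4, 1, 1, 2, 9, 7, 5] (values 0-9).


Input: [4, 1, 1, 2, 9, 7, 5]
Counts: [0, 2, 1, 0, 1, 1, 0, 1, 0, 1]

Sorted: [1, 1, 2, 4, 5, 7, 9]


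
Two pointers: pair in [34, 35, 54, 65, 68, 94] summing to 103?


lo=0(34)+hi=5(94)=128
lo=0(34)+hi=4(68)=102
lo=1(35)+hi=4(68)=103

Yes: 35+68=103


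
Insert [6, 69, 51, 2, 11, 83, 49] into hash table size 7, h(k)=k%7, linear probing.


Insert 6: h=6 -> slot 6
Insert 69: h=6, 1 probes -> slot 0
Insert 51: h=2 -> slot 2
Insert 2: h=2, 1 probes -> slot 3
Insert 11: h=4 -> slot 4
Insert 83: h=6, 2 probes -> slot 1
Insert 49: h=0, 5 probes -> slot 5

Table: [69, 83, 51, 2, 11, 49, 6]


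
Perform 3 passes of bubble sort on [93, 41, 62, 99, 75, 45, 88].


Initial: [93, 41, 62, 99, 75, 45, 88]
Pass 1: [41, 62, 93, 75, 45, 88, 99] (5 swaps)
Pass 2: [41, 62, 75, 45, 88, 93, 99] (3 swaps)
Pass 3: [41, 62, 45, 75, 88, 93, 99] (1 swaps)

After 3 passes: [41, 62, 45, 75, 88, 93, 99]
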